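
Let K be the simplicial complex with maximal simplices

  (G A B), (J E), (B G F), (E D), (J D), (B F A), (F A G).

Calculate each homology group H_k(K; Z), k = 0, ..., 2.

Order the vertices as A < B < D < E < F < G < J. Listing each simplex with vertices in this order, K has dimension 2 with simplices:

  0-simplices (7): A, B, D, E, F, G, J
  1-simplices (9): AB, AF, AG, BF, BG, DE, DJ, EJ, FG
  2-simplices (4): ABF, ABG, AFG, BFG

Hence C_0 ≅ Z^7, C_1 ≅ Z^9, C_2 ≅ Z^4.

Boundary ∂_1: C_1 → C_0 sends each edge [p,q] (with p < q) to q − p.
The resulting 7×9 matrix has rank 5, and its Smith normal form has invariant factors (1,1,1,1,1).

Boundary ∂_2: C_2 → C_1 maps a triangle to the signed sum of its edges. For instance
  ∂ABF = BF − AF + AB,
  ∂BFG = FG − BG + BF.
The resulting 9×4 matrix has rank 3, and its Smith normal form has invariant factors (1,1,1).

Computing H_k = (kernel of ∂_k) / (image of ∂_{k+1}):

  H_0: rank C_0 − rank ∂_1 = 7 − 5 = 2, and the invariant factors of ∂_1 are all 1, so H_0 ≅ Z^2.
  H_1: rank ker ∂_1 − rank ∂_2 = (9 − 5) − 3 = 1, and the invariant factors of ∂_2 are all 1, so H_1 ≅ Z.
  H_2: rank ker ∂_2 − rank ∂_3 = (4 − 3) − 0 = 1, and there is no ∂_3, so H_2 ≅ Z.

As a check, the Euler characteristic is 7 − 9 + 4 = 2, which agrees with 2 − 1 + 1 = 2.

H_0 ≅ Z^2,  H_1 ≅ Z,  H_2 ≅ Z.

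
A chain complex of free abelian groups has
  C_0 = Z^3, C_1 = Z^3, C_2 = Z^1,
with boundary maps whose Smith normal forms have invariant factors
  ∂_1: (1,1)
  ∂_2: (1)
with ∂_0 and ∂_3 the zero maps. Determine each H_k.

H_0: b_0 = 3 − 0 − 2 = 1; torsion from ∂_1 factors > 1: none. So H_0 ≅ Z.
H_1: b_1 = 3 − 2 − 1 = 0; torsion from ∂_2 factors > 1: none. So H_1 ≅ 0.
H_2: b_2 = 1 − 1 − 0 = 0; torsion from ∂_3 factors > 1: none. So H_2 ≅ 0.

H_0 ≅ Z,  H_1 = 0,  H_2 = 0.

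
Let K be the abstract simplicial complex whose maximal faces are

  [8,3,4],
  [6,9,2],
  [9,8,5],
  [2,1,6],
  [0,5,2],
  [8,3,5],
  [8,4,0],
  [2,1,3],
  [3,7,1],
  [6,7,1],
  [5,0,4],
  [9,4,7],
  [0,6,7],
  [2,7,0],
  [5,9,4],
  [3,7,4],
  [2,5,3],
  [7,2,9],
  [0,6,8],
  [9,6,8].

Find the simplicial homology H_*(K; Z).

H_0 ≅ Z,  H_1 ≅ Z ⊕ Z/2Z,  H_2 = 0.

We work with the vertex ordering 0 < 1 < 2 < 3 < 4 < 5 < 6 < 7 < 8 < 9. The simplices of K, each written with vertices in increasing order, are:

  0-simplices (10): [0], [1], [2], [3], [4], [5], [6], [7], [8], [9]
  1-simplices (30): (30 of them)
  2-simplices (20): (20 of them)

giving chain groups C_0 ≅ Z^10, C_1 ≅ Z^30, C_2 ≅ Z^20.

Boundary ∂_1: C_1 → C_0 maps an edge to its endpoints' difference, ∂[p,q] = q − p. For instance
  ∂[0,4] = [4] − [0].
This gives a 10×30 integer matrix of rank 9; reducing to Smith normal form yields diagonal entries (1,1,1,1,1,1,1,1,1).

Boundary ∂_2: C_2 → C_1 sends each 2-simplex [p,q,r] to [q,r] − [p,r] + [p,q]. For instance
  ∂[1,3,7] = [3,7] − [1,7] + [1,3],
  ∂[0,4,5] = [4,5] − [0,5] + [0,4].
The resulting 30×20 matrix has rank 20, and its Smith normal form has invariant factors (1,1,1,1,1,1,1,1,1,1,1,1,1,1,1,1,1,1,1,2).

Reading off H_k = ker ∂_k / im ∂_{k+1}:

  H_0: rank C_0 − rank ∂_1 = 10 − 9 = 1, and the invariant factors of ∂_1 are all 1, so H_0 = Z.
  H_1: rank ker ∂_1 − rank ∂_2 = (30 − 9) − 20 = 1, and ∂_2 has invariant factor 2 > 1, so H_1 = Z ⊕ Z/2Z.
  H_2: rank ker ∂_2 − rank ∂_3 = (20 − 20) − 0 = 0, and there is no ∂_3, so H_2 = 0.

As a check, the Euler characteristic is 10 − 30 + 20 = 0, which agrees with 1 − 1 + 0 = 0.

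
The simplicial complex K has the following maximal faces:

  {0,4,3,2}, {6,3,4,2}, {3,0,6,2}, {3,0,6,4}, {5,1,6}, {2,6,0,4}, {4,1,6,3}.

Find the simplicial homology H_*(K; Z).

H_0 = Z,  H_1 = 0,  H_2 = 0,  H_3 = Z.

K has 7 vertices, 15 edges, 14 triangles, 6 3-simplices.
rank ∂_0 = 0, rank ∂_1 = 6 ⇒ b_0 = 7 − 0 − 6 = 1; all invariant factors of ∂_1 are 1 so no torsion. So H_0 = Z.
rank ∂_1 = 6, rank ∂_2 = 9 ⇒ b_1 = 15 − 6 − 9 = 0; all invariant factors of ∂_2 are 1 so no torsion. So H_1 = 0.
rank ∂_2 = 9, rank ∂_3 = 5 ⇒ b_2 = 14 − 9 − 5 = 0; all invariant factors of ∂_3 are 1 so no torsion. So H_2 = 0.
rank ∂_3 = 5, rank ∂_4 = 0 ⇒ b_3 = 6 − 5 − 0 = 1. So H_3 = Z.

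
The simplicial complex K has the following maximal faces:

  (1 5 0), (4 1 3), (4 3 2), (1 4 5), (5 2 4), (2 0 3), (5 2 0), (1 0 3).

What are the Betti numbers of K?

K has 6 vertices, 12 edges, 8 triangles.
rank ∂_0 = 0, rank ∂_1 = 5 ⇒ b_0 = 6 − 0 − 5 = 1; all invariant factors of ∂_1 are 1 so no torsion. So H_0 ≅ Z.
rank ∂_1 = 5, rank ∂_2 = 7 ⇒ b_1 = 12 − 5 − 7 = 0; all invariant factors of ∂_2 are 1 so no torsion. So H_1 ≅ 0.
rank ∂_2 = 7, rank ∂_3 = 0 ⇒ b_2 = 8 − 7 − 0 = 1. So H_2 ≅ Z.

b_0 = 1, b_1 = 0, b_2 = 1.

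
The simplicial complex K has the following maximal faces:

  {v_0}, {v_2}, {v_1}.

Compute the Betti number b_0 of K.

b_0 = 3.

K has 3 vertices.
rank ∂_0 = 0, rank ∂_1 = 0 ⇒ b_0 = 3 − 0 − 0 = 3. So H_0 = Z^3.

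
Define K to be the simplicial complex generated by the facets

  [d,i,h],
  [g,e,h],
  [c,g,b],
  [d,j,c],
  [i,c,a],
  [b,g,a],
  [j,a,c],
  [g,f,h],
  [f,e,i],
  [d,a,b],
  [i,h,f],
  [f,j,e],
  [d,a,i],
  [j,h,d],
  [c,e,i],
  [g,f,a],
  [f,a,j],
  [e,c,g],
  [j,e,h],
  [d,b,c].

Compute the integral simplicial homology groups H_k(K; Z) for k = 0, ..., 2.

Order the vertices as a < b < c < d < e < f < g < h < i < j. Listing each simplex with vertices in this order, K has dimension 2 with simplices:

  0-simplices (10): a, b, c, d, e, f, g, h, i, j
  1-simplices (30): ab, ac, ad, af, ag, ai, aj, bc, bd, bg, cd, ce, cg, ci, cj, dh, di, dj, ef, eg, eh, ei, ej, fg, fh, fi, fj, gh, hi, hj
  2-simplices (20): abd, abg, aci, acj, adi, afg, afj, bcd, bcg, cdj, ceg, cei, dhi, dhj, efi, efj, egh, ehj, fgh, fhi

giving chain groups C_0 ≅ Z^10, C_1 ≅ Z^30, C_2 ≅ Z^20.

∂_1: C_1 → C_0 maps an edge to its endpoints' difference, ∂[p,q] = q − p. For instance
  ∂cj = j − c.
This gives a 10×30 integer matrix of rank 9; reducing to Smith normal form yields diagonal entries (1,1,1,1,1,1,1,1,1).

Boundary ∂_2: C_2 → C_1 maps a triangle to the signed sum of its edges. For instance
  ∂dhj = hj − dj + dh,
  ∂abd = bd − ad + ab.
The resulting 30×20 matrix has rank 20, and its Smith normal form has invariant factors (1,1,1,1,1,1,1,1,1,1,1,1,1,1,1,1,1,1,1,2).

Reading off H_k = ker ∂_k / im ∂_{k+1}:

  H_0: rank C_0 − rank ∂_1 = 10 − 9 = 1, and the invariant factors of ∂_1 are all 1, so H_0 ≅ Z.
  H_1: rank ker ∂_1 − rank ∂_2 = (30 − 9) − 20 = 1, and ∂_2 has invariant factor 2 > 1, so H_1 ≅ Z × Z/2.
  H_2: rank ker ∂_2 − rank ∂_3 = (20 − 20) − 0 = 0, and there is no ∂_3, so H_2 ≅ 0.

H_0 ≅ Z,  H_1 ≅ Z × Z/2,  H_2 = 0.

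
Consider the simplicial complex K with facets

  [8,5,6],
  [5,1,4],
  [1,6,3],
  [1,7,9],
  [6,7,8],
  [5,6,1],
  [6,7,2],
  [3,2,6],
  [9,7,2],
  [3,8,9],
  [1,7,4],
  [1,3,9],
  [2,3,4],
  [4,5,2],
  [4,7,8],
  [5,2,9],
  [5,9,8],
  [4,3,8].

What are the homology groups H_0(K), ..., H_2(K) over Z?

H_0 ≅ Z,  H_1 ≅ Z^2,  H_2 ≅ Z.

Take the total order 1 < 2 < 3 < 4 < 5 < 6 < 7 < 8 < 9 on the vertex set. Then K (dimension 2) consists of the simplices:

  0-simplices (9): [1], [2], [3], [4], [5], [6], [7], [8], [9]
  1-simplices (27): (27 of them)
  2-simplices (18): [1,3,6], [1,3,9], [1,4,5], [1,4,7], [1,5,6], [1,7,9], [2,3,4], [2,3,6], [2,4,5], [2,5,9], [2,6,7], [2,7,9], [3,4,8], [3,8,9], [4,7,8], [5,6,8], [5,8,9], [6,7,8]

giving chain groups C_0 ≅ Z^9, C_1 ≅ Z^27, C_2 ≅ Z^18.

Boundary ∂_1: C_1 → C_0 is given by ∂[p,q] = [q] − [p].
As a 9×27 matrix over Z this has rank 8, with invariant factors (1,1,1,1,1,1,1,1).

∂_2: C_2 → C_1 sends each 2-simplex [p,q,r] to [q,r] − [p,r] + [p,q]. For instance
  ∂[3,8,9] = [8,9] − [3,9] + [3,8],
  ∂[1,4,5] = [4,5] − [1,5] + [1,4].
As a 27×18 matrix over Z this has rank 17, with invariant factors (1,1,1,1,1,1,1,1,1,1,1,1,1,1,1,1,1).

Now H_k = ker ∂_k / im ∂_{k+1}, so:

  H_0: rank C_0 − rank ∂_1 = 9 − 8 = 1, and the invariant factors of ∂_1 are all 1, so H_0 = Z.
  H_1: rank ker ∂_1 − rank ∂_2 = (27 − 8) − 17 = 2, and the invariant factors of ∂_2 are all 1, so H_1 = Z^2.
  H_2: rank ker ∂_2 − rank ∂_3 = (18 − 17) − 0 = 1, and there is no ∂_3, so H_2 = Z.

As a check, the Euler characteristic is 9 − 27 + 18 = 0, which agrees with 1 − 2 + 1 = 0.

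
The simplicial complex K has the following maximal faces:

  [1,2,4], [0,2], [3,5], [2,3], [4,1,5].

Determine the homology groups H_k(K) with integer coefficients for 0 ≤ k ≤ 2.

H_0 ≅ Z,  H_1 ≅ Z,  H_2 = 0.

Order the vertices as 0 < 1 < 2 < 3 < 4 < 5. Listing each simplex with vertices in this order, K has dimension 2 with simplices:

  0-simplices (6): [0], [1], [2], [3], [4], [5]
  1-simplices (8): [0,2], [1,2], [1,4], [1,5], [2,3], [2,4], [3,5], [4,5]
  2-simplices (2): [1,2,4], [1,4,5]

Hence C_0 ≅ Z^6, C_1 ≅ Z^8, C_2 ≅ Z^2.

∂_1: C_1 → C_0 is given by ∂[p,q] = [q] − [p]. For instance
  ∂[2,3] = [3] − [2].
The 6×8 boundary matrix has rank 5 and Smith normal form diag(1,1,1,1,1).

Boundary ∂_2: C_2 → C_1 maps a triangle to the signed sum of its edges. For instance
  ∂[1,2,4] = [2,4] − [1,4] + [1,2],
  ∂[1,4,5] = [4,5] − [1,5] + [1,4].
The 8×2 boundary matrix has rank 2 and Smith normal form diag(1,1).

Reading off H_k = ker ∂_k / im ∂_{k+1}:

  H_0: rank C_0 − rank ∂_1 = 6 − 5 = 1, and the invariant factors of ∂_1 are all 1, so H_0 = Z.
  H_1: rank ker ∂_1 − rank ∂_2 = (8 − 5) − 2 = 1, and the invariant factors of ∂_2 are all 1, so H_1 = Z.
  H_2: rank ker ∂_2 − rank ∂_3 = (2 − 2) − 0 = 0, and there is no ∂_3, so H_2 = 0.

As a check, the Euler characteristic is 6 − 8 + 2 = 0, which agrees with 1 − 1 + 0 = 0.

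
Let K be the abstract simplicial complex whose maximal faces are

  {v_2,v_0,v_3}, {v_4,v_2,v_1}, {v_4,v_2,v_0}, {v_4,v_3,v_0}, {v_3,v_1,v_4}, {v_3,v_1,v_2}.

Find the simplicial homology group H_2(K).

Order the vertices as v_0 < v_1 < v_2 < v_3 < v_4. Listing each simplex with vertices in this order, K has dimension 2 with simplices:

  0-simplices (5): [v_0], [v_1], [v_2], [v_3], [v_4]
  1-simplices (9): [v_0,v_2], [v_0,v_3], [v_0,v_4], [v_1,v_2], [v_1,v_3], [v_1,v_4], [v_2,v_3], [v_2,v_4], [v_3,v_4]
  2-simplices (6): [v_0,v_2,v_3], [v_0,v_2,v_4], [v_0,v_3,v_4], [v_1,v_2,v_3], [v_1,v_2,v_4], [v_1,v_3,v_4]

Hence C_0 ≅ Z^5, C_1 ≅ Z^9, C_2 ≅ Z^6.

∂_1: C_1 → C_0 sends each edge [p,q] (with p < q) to q − p. For instance
  ∂[v_0,v_4] = [v_4] − [v_0].
The 5×9 boundary matrix has rank 4 and Smith normal form diag(1,1,1,1).

The boundary map ∂_2: C_2 → C_1 sends each 2-simplex [p,q,r] to [q,r] − [p,r] + [p,q]. For instance
  ∂[v_0,v_2,v_4] = [v_2,v_4] − [v_0,v_4] + [v_0,v_2],
  ∂[v_0,v_3,v_4] = [v_3,v_4] − [v_0,v_4] + [v_0,v_3].
As a 9×6 matrix over Z this has rank 5, with invariant factors (1,1,1,1,1).

Computing H_k = (kernel of ∂_k) / (image of ∂_{k+1}):

  H_2: rank ker ∂_2 − rank ∂_3 = (6 − 5) − 0 = 1, and there is no ∂_3, so H_2 = Z.

H_2 ≅ Z.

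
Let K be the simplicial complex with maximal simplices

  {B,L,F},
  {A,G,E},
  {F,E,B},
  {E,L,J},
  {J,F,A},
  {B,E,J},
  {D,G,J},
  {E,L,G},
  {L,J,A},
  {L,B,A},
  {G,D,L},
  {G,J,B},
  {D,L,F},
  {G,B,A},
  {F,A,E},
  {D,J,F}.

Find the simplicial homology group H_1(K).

H_1 = Z^2.

Order the vertices as A < B < D < E < F < G < J < L. Listing each simplex with vertices in this order, K has dimension 2 with simplices:

  0-simplices (8): A, B, D, E, F, G, J, L
  1-simplices (24): AB, AE, AF, AG, AJ, AL, BE, BF, BG, BJ, BL, DF, DG, DJ, DL, EF, EG, EJ, EL, FJ, FL, GJ, GL, JL
  2-simplices (16): ABG, ABL, AEF, AEG, AFJ, AJL, BEF, BEJ, BFL, BGJ, DFJ, DFL, DGJ, DGL, EGL, EJL

so the chain groups are C_0 ≅ Z^8, C_1 ≅ Z^24, C_2 ≅ Z^16.

Boundary ∂_1: C_1 → C_0 maps an edge to its endpoints' difference, ∂[p,q] = q − p. For instance
  ∂AF = F − A.
The 8×24 boundary matrix has rank 7 and Smith normal form diag(1,1,1,1,1,1,1).

The boundary map ∂_2: C_2 → C_1 sends each 2-simplex [p,q,r] to [q,r] − [p,r] + [p,q]. For instance
  ∂BEF = EF − BF + BE,
  ∂DGL = GL − DL + DG.
The 24×16 boundary matrix has rank 15 and Smith normal form diag(1,1,1,1,1,1,1,1,1,1,1,1,1,1,1).

Now H_k = ker ∂_k / im ∂_{k+1}, so:

  H_1: rank ker ∂_1 − rank ∂_2 = (24 − 7) − 15 = 2, and the invariant factors of ∂_2 are all 1, so H_1 = Z^2.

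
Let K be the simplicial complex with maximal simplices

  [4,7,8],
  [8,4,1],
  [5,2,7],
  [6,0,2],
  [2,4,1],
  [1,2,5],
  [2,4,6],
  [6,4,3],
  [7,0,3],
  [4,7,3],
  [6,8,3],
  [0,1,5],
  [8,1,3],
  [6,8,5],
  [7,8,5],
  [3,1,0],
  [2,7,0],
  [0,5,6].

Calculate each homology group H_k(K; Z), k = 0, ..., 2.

H_0 ≅ Z,  H_1 ≅ Z ⊕ Z/2,  H_2 = 0.

Fix the vertex order 0 < 1 < 2 < 3 < 4 < 5 < 6 < 7 < 8 and write every simplex with vertices in increasing order. Then dim K = 2 and the simplices of K are:

  0-simplices (9): [0], [1], [2], [3], [4], [5], [6], [7], [8]
  1-simplices (27): (27 of them)
  2-simplices (18): [0,1,3], [0,1,5], [0,2,6], [0,2,7], [0,3,7], [0,5,6], [1,2,4], [1,2,5], [1,3,8], [1,4,8], [2,4,6], [2,5,7], [3,4,6], [3,4,7], [3,6,8], [4,7,8], [5,6,8], [5,7,8]

so the chain groups are C_0 ≅ Z^9, C_1 ≅ Z^27, C_2 ≅ Z^18.

Boundary ∂_1: C_1 → C_0 maps an edge to its endpoints' difference, ∂[p,q] = q − p. For instance
  ∂[0,6] = [6] − [0].
The resulting 9×27 matrix has rank 8, and its Smith normal form has invariant factors (1,1,1,1,1,1,1,1).

Boundary ∂_2: C_2 → C_1 maps a triangle to the signed sum of its edges. For instance
  ∂[0,1,5] = [1,5] − [0,5] + [0,1],
  ∂[0,2,7] = [2,7] − [0,7] + [0,2].
The 27×18 boundary matrix has rank 18 and Smith normal form diag(1,1,1,1,1,1,1,1,1,1,1,1,1,1,1,1,1,2).

Now H_k = ker ∂_k / im ∂_{k+1}, so:

  H_0: rank C_0 − rank ∂_1 = 9 − 8 = 1, and the invariant factors of ∂_1 are all 1, so H_0 ≅ Z.
  H_1: rank ker ∂_1 − rank ∂_2 = (27 − 8) − 18 = 1, and ∂_2 has invariant factor 2 > 1, so H_1 ≅ Z ⊕ Z/2.
  H_2: rank ker ∂_2 − rank ∂_3 = (18 − 18) − 0 = 0, and there is no ∂_3, so H_2 ≅ 0.

(K is a triangulation of the Klein bottle.)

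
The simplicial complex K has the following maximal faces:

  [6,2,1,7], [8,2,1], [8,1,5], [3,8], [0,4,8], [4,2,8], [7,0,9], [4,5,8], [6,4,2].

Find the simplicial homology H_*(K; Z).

H_0 = Z,  H_1 = Z,  H_2 = 0,  H_3 = 0.

K has 10 vertices, 20 edges, 11 triangles, 1 3-simplex.
rank ∂_0 = 0, rank ∂_1 = 9 ⇒ b_0 = 10 − 0 − 9 = 1; all invariant factors of ∂_1 are 1 so no torsion. So H_0 ≅ Z.
rank ∂_1 = 9, rank ∂_2 = 10 ⇒ b_1 = 20 − 9 − 10 = 1; all invariant factors of ∂_2 are 1 so no torsion. So H_1 ≅ Z.
rank ∂_2 = 10, rank ∂_3 = 1 ⇒ b_2 = 11 − 10 − 1 = 0; all invariant factors of ∂_3 are 1 so no torsion. So H_2 ≅ 0.
rank ∂_3 = 1, rank ∂_4 = 0 ⇒ b_3 = 1 − 1 − 0 = 0. So H_3 ≅ 0.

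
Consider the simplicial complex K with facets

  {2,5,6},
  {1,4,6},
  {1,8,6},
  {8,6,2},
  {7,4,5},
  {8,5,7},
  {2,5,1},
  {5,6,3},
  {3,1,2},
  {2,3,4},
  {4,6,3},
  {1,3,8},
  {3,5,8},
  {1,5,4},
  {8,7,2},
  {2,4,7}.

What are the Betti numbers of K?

b_0 = 1, b_1 = 2, b_2 = 1.

Order the vertices as 1 < 2 < 3 < 4 < 5 < 6 < 7 < 8. Listing each simplex with vertices in this order, K has dimension 2 with simplices:

  0-simplices (8): [1], [2], [3], [4], [5], [6], [7], [8]
  1-simplices (24): (24 of them)
  2-simplices (16): [1,2,3], [1,2,5], [1,3,8], [1,4,5], [1,4,6], [1,6,8], [2,3,4], [2,4,7], [2,5,6], [2,6,8], [2,7,8], [3,4,6], [3,5,6], [3,5,8], [4,5,7], [5,7,8]

giving chain groups C_0 ≅ Z^8, C_1 ≅ Z^24, C_2 ≅ Z^16.

∂_1: C_1 → C_0 sends each edge [p,q] (with p < q) to q − p. For instance
  ∂[5,8] = [8] − [5].
The 8×24 boundary matrix has rank 7 and Smith normal form diag(1,1,1,1,1,1,1).

∂_2: C_2 → C_1 acts by ∂[p,q,r] = [q,r] − [p,r] + [p,q]. For instance
  ∂[2,7,8] = [7,8] − [2,8] + [2,7],
  ∂[1,4,5] = [4,5] − [1,5] + [1,4].
The resulting 24×16 matrix has rank 15, and its Smith normal form has invariant factors (1,1,1,1,1,1,1,1,1,1,1,1,1,1,1).

Computing H_k = (kernel of ∂_k) / (image of ∂_{k+1}):

  H_0: rank C_0 − rank ∂_1 = 8 − 7 = 1, and the invariant factors of ∂_1 are all 1, so H_0 ≅ Z.
  H_1: rank ker ∂_1 − rank ∂_2 = (24 − 7) − 15 = 2, and the invariant factors of ∂_2 are all 1, so H_1 ≅ Z^2.
  H_2: rank ker ∂_2 − rank ∂_3 = (16 − 15) − 0 = 1, and there is no ∂_3, so H_2 ≅ Z.

Hence the Betti numbers are b_0 = 1, b_1 = 2, b_2 = 1.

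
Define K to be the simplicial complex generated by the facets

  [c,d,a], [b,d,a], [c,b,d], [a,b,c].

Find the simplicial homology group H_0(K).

Take the total order a < b < c < d on the vertex set. Then K (dimension 2) consists of the simplices:

  0-simplices (4): a, b, c, d
  1-simplices (6): ab, ac, ad, bc, bd, cd
  2-simplices (4): abc, abd, acd, bcd

giving chain groups C_0 ≅ Z^4, C_1 ≅ Z^6, C_2 ≅ Z^4.

Boundary ∂_1: C_1 → C_0 maps an edge to its endpoints' difference, ∂[p,q] = q − p.
The 4×6 boundary matrix has rank 3 and Smith normal form diag(1,1,1).

Boundary ∂_2: C_2 → C_1 acts by ∂[p,q,r] = [q,r] − [p,r] + [p,q]. For instance
  ∂abd = bd − ad + ab,
  ∂acd = cd − ad + ac.
This gives a 6×4 integer matrix of rank 3; reducing to Smith normal form yields diagonal entries (1,1,1).

From H_k ≅ ker(∂_k) / im(∂_{k+1}) we obtain:

  H_0: rank C_0 − rank ∂_1 = 4 − 3 = 1, and the invariant factors of ∂_1 are all 1, so H_0 = Z.

(K is a triangulation of the 2-sphere S^2.)

H_0 ≅ Z.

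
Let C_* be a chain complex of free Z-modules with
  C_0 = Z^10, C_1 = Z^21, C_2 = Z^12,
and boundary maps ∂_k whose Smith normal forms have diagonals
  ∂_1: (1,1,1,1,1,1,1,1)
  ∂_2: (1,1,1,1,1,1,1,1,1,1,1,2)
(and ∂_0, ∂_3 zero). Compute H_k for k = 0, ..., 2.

H_0: b_0 = 10 − 0 − 8 = 2; torsion from ∂_1 factors > 1: none. So H_0 ≅ Z^2.
H_1: b_1 = 21 − 8 − 12 = 1; torsion from ∂_2 factors > 1: [2]. So H_1 ≅ Z × Z/2.
H_2: b_2 = 12 − 12 − 0 = 0; torsion from ∂_3 factors > 1: none. So H_2 ≅ 0.

H_0 ≅ Z^2,  H_1 ≅ Z × Z/2,  H_2 = 0.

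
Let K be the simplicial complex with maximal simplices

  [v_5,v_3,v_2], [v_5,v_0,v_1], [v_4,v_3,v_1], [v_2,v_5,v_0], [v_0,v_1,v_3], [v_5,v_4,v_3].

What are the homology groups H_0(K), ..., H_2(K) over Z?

H_0 ≅ Z,  H_1 ≅ Z,  H_2 = 0.

Fix the vertex order v_0 < v_1 < v_2 < v_3 < v_4 < v_5 and write every simplex with vertices in increasing order. Then dim K = 2 and the simplices of K are:

  0-simplices (6): [v_0], [v_1], [v_2], [v_3], [v_4], [v_5]
  1-simplices (12): [v_0,v_1], [v_0,v_2], [v_0,v_3], [v_0,v_5], [v_1,v_3], [v_1,v_4], [v_1,v_5], [v_2,v_3], [v_2,v_5], [v_3,v_4], [v_3,v_5], [v_4,v_5]
  2-simplices (6): [v_0,v_1,v_3], [v_0,v_1,v_5], [v_0,v_2,v_5], [v_1,v_3,v_4], [v_2,v_3,v_5], [v_3,v_4,v_5]

Hence C_0 ≅ Z^6, C_1 ≅ Z^12, C_2 ≅ Z^6.

Boundary ∂_1: C_1 → C_0 is given by ∂[p,q] = [q] − [p]. For instance
  ∂[v_1,v_4] = [v_4] − [v_1].
The resulting 6×12 matrix has rank 5, and its Smith normal form has invariant factors (1,1,1,1,1).

∂_2: C_2 → C_1 maps a triangle to the signed sum of its edges. For instance
  ∂[v_3,v_4,v_5] = [v_4,v_5] − [v_3,v_5] + [v_3,v_4],
  ∂[v_0,v_1,v_5] = [v_1,v_5] − [v_0,v_5] + [v_0,v_1].
As a 12×6 matrix over Z this has rank 6, with invariant factors (1,1,1,1,1,1).

Now H_k = ker ∂_k / im ∂_{k+1}, so:

  H_0: rank C_0 − rank ∂_1 = 6 − 5 = 1, and the invariant factors of ∂_1 are all 1, so H_0 = Z.
  H_1: rank ker ∂_1 − rank ∂_2 = (12 − 5) − 6 = 1, and the invariant factors of ∂_2 are all 1, so H_1 = Z.
  H_2: rank ker ∂_2 − rank ∂_3 = (6 − 6) − 0 = 0, and there is no ∂_3, so H_2 = 0.

As a check, the Euler characteristic is 6 − 12 + 6 = 0, which agrees with 1 − 1 + 0 = 0.
(K is a triangulation of the cylinder S^1 x I.)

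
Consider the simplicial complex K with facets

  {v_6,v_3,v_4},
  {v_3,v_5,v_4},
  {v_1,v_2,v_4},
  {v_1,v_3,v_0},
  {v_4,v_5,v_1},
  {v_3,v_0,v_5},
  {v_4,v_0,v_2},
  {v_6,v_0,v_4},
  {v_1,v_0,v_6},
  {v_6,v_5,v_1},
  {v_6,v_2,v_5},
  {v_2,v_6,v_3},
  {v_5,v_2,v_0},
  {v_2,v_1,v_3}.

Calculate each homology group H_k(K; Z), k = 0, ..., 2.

Fix the vertex order v_0 < v_1 < v_2 < v_3 < v_4 < v_5 < v_6 and write every simplex with vertices in increasing order. Then dim K = 2 and the simplices of K are:

  0-simplices (7): [v_0], [v_1], [v_2], [v_3], [v_4], [v_5], [v_6]
  1-simplices (21): (21 of them)
  2-simplices (14): (14 of them)

Hence C_0 ≅ Z^7, C_1 ≅ Z^21, C_2 ≅ Z^14.

The boundary map ∂_1: C_1 → C_0 sends each edge [p,q] (with p < q) to q − p.
The 7×21 boundary matrix has rank 6 and Smith normal form diag(1,1,1,1,1,1).

The boundary map ∂_2: C_2 → C_1 acts by ∂[p,q,r] = [q,r] − [p,r] + [p,q]. For instance
  ∂[v_3,v_4,v_6] = [v_4,v_6] − [v_3,v_6] + [v_3,v_4],
  ∂[v_1,v_5,v_6] = [v_5,v_6] − [v_1,v_6] + [v_1,v_5].
This gives a 21×14 integer matrix of rank 13; reducing to Smith normal form yields diagonal entries (1,1,1,1,1,1,1,1,1,1,1,1,1).

Reading off H_k = ker ∂_k / im ∂_{k+1}:

  H_0: rank C_0 − rank ∂_1 = 7 − 6 = 1, and the invariant factors of ∂_1 are all 1, so H_0 ≅ Z.
  H_1: rank ker ∂_1 − rank ∂_2 = (21 − 6) − 13 = 2, and the invariant factors of ∂_2 are all 1, so H_1 ≅ Z^2.
  H_2: rank ker ∂_2 − rank ∂_3 = (14 − 13) − 0 = 1, and there is no ∂_3, so H_2 ≅ Z.

H_0 = Z,  H_1 = Z^2,  H_2 = Z.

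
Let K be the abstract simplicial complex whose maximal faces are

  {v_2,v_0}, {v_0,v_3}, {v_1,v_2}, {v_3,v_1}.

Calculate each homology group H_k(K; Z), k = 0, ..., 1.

We work with the vertex ordering v_0 < v_1 < v_2 < v_3. The simplices of K, each written with vertices in increasing order, are:

  0-simplices (4): [v_0], [v_1], [v_2], [v_3]
  1-simplices (4): [v_0,v_2], [v_0,v_3], [v_1,v_2], [v_1,v_3]

Hence C_0 ≅ Z^4, C_1 ≅ Z^4.

The boundary map ∂_1: C_1 → C_0 maps an edge to its endpoints' difference, ∂[p,q] = q − p. For instance
  ∂[v_1,v_2] = [v_2] − [v_1].
The resulting 4×4 matrix has rank 3, and its Smith normal form has invariant factors (1,1,1).

Reading off H_k = ker ∂_k / im ∂_{k+1}:

  H_0: rank C_0 − rank ∂_1 = 4 − 3 = 1, and the invariant factors of ∂_1 are all 1, so H_0 ≅ Z.
  H_1: rank ker ∂_1 − rank ∂_2 = (4 − 3) − 0 = 1, and there is no ∂_2, so H_1 ≅ Z.

H_0 = Z,  H_1 = Z.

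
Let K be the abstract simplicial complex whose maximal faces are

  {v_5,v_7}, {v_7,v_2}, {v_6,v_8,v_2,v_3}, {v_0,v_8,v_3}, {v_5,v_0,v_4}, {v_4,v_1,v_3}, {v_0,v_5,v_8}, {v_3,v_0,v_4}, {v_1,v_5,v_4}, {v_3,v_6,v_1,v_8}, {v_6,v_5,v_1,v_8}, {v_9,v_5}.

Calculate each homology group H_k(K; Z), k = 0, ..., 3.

H_0 = Z,  H_1 = Z,  H_2 = Z,  H_3 = 0.

Order the vertices as v_0 < v_1 < v_2 < v_3 < v_4 < v_5 < v_6 < v_7 < v_8 < v_9. Listing each simplex with vertices in this order, K has dimension 3 with simplices:

  0-simplices (10): [v_0], [v_1], [v_2], [v_3], [v_4], [v_5], [v_6], [v_7], [v_8], [v_9]
  1-simplices (22): (22 of them)
  2-simplices (16): (16 of them)
  3-simplices (3): [v_1,v_3,v_6,v_8], [v_1,v_5,v_6,v_8], [v_2,v_3,v_6,v_8]

giving chain groups C_0 ≅ Z^10, C_1 ≅ Z^22, C_2 ≅ Z^16, C_3 ≅ Z^3.

Boundary ∂_1: C_1 → C_0 is given by ∂[p,q] = [q] − [p]. For instance
  ∂[v_1,v_8] = [v_8] − [v_1].
The resulting 10×22 matrix has rank 9, and its Smith normal form has invariant factors (1,1,1,1,1,1,1,1,1).

The boundary map ∂_2: C_2 → C_1 maps a triangle to the signed sum of its edges. For instance
  ∂[v_1,v_3,v_6] = [v_3,v_6] − [v_1,v_6] + [v_1,v_3],
  ∂[v_2,v_6,v_8] = [v_6,v_8] − [v_2,v_8] + [v_2,v_6].
As a 22×16 matrix over Z this has rank 12, with invariant factors (1,1,1,1,1,1,1,1,1,1,1,1).

Boundary ∂_3: C_3 → C_2 sends each 3-simplex σ to the alternating sum Σ_i (−1)^i (σ with its i-th vertex removed). For instance
  ∂[v_2,v_3,v_6,v_8] = [v_3,v_6,v_8] − [v_2,v_6,v_8] + [v_2,v_3,v_8] − [v_2,v_3,v_6],
  ∂[v_1,v_5,v_6,v_8] = [v_5,v_6,v_8] − [v_1,v_6,v_8] + [v_1,v_5,v_8] − [v_1,v_5,v_6].
The 16×3 boundary matrix has rank 3 and Smith normal form diag(1,1,1).

From H_k ≅ ker(∂_k) / im(∂_{k+1}) we obtain:

  H_0: rank C_0 − rank ∂_1 = 10 − 9 = 1, and the invariant factors of ∂_1 are all 1, so H_0 = Z.
  H_1: rank ker ∂_1 − rank ∂_2 = (22 − 9) − 12 = 1, and the invariant factors of ∂_2 are all 1, so H_1 = Z.
  H_2: rank ker ∂_2 − rank ∂_3 = (16 − 12) − 3 = 1, and the invariant factors of ∂_3 are all 1, so H_2 = Z.
  H_3: rank ker ∂_3 − rank ∂_4 = (3 − 3) − 0 = 0, and there is no ∂_4, so H_3 = 0.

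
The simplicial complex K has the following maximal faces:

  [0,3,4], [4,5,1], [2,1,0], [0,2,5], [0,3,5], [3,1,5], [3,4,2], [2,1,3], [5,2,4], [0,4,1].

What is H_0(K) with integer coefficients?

H_0 = Z.

Order the vertices as 0 < 1 < 2 < 3 < 4 < 5. Listing each simplex with vertices in this order, K has dimension 2 with simplices:

  0-simplices (6): [0], [1], [2], [3], [4], [5]
  1-simplices (15): [0,1], [0,2], [0,3], [0,4], [0,5], [1,2], [1,3], [1,4], [1,5], [2,3], [2,4], [2,5], [3,4], [3,5], [4,5]
  2-simplices (10): [0,1,2], [0,1,4], [0,2,5], [0,3,4], [0,3,5], [1,2,3], [1,3,5], [1,4,5], [2,3,4], [2,4,5]

Hence C_0 ≅ Z^6, C_1 ≅ Z^15, C_2 ≅ Z^10.

Boundary ∂_1: C_1 → C_0 maps an edge to its endpoints' difference, ∂[p,q] = q − p. For instance
  ∂[2,4] = [4] − [2].
As a 6×15 matrix over Z this has rank 5, with invariant factors (1,1,1,1,1).

Boundary ∂_2: C_2 → C_1 maps a triangle to the signed sum of its edges. For instance
  ∂[2,3,4] = [3,4] − [2,4] + [2,3],
  ∂[1,2,3] = [2,3] − [1,3] + [1,2].
This gives a 15×10 integer matrix of rank 10; reducing to Smith normal form yields diagonal entries (1,1,1,1,1,1,1,1,1,2).

Computing H_k = (kernel of ∂_k) / (image of ∂_{k+1}):

  H_0: rank C_0 − rank ∂_1 = 6 − 5 = 1, and the invariant factors of ∂_1 are all 1, so H_0 = Z.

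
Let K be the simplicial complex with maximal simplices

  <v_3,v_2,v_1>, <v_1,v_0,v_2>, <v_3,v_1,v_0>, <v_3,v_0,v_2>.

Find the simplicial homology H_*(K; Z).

We work with the vertex ordering v_0 < v_1 < v_2 < v_3. The simplices of K, each written with vertices in increasing order, are:

  0-simplices (4): [v_0], [v_1], [v_2], [v_3]
  1-simplices (6): [v_0,v_1], [v_0,v_2], [v_0,v_3], [v_1,v_2], [v_1,v_3], [v_2,v_3]
  2-simplices (4): [v_0,v_1,v_2], [v_0,v_1,v_3], [v_0,v_2,v_3], [v_1,v_2,v_3]

giving chain groups C_0 ≅ Z^4, C_1 ≅ Z^6, C_2 ≅ Z^4.

The boundary map ∂_1: C_1 → C_0 sends each edge [p,q] (with p < q) to q − p.
As a 4×6 matrix over Z this has rank 3, with invariant factors (1,1,1).

Boundary ∂_2: C_2 → C_1 maps a triangle to the signed sum of its edges. For instance
  ∂[v_0,v_1,v_3] = [v_1,v_3] − [v_0,v_3] + [v_0,v_1],
  ∂[v_0,v_1,v_2] = [v_1,v_2] − [v_0,v_2] + [v_0,v_1].
The resulting 6×4 matrix has rank 3, and its Smith normal form has invariant factors (1,1,1).

Reading off H_k = ker ∂_k / im ∂_{k+1}:

  H_0: rank C_0 − rank ∂_1 = 4 − 3 = 1, and the invariant factors of ∂_1 are all 1, so H_0 ≅ Z.
  H_1: rank ker ∂_1 − rank ∂_2 = (6 − 3) − 3 = 0, and the invariant factors of ∂_2 are all 1, so H_1 ≅ 0.
  H_2: rank ker ∂_2 − rank ∂_3 = (4 − 3) − 0 = 1, and there is no ∂_3, so H_2 ≅ Z.

(K is a triangulation of the 2-sphere S^2.)

H_0 ≅ Z,  H_1 = 0,  H_2 ≅ Z.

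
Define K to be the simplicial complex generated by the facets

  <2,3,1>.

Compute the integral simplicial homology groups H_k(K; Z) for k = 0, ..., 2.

H_0 ≅ Z,  H_1 = 0,  H_2 = 0.

Fix the vertex order 1 < 2 < 3 and write every simplex with vertices in increasing order. Then dim K = 2 and the simplices of K are:

  0-simplices (3): [1], [2], [3]
  1-simplices (3): [1,2], [1,3], [2,3]
  2-simplices (1): [1,2,3]

so the chain groups are C_0 ≅ Z^3, C_1 ≅ Z^3, C_2 ≅ Z^1.

The boundary map ∂_1: C_1 → C_0 maps an edge to its endpoints' difference, ∂[p,q] = q − p.
This gives a 3×3 integer matrix of rank 2; reducing to Smith normal form yields diagonal entries (1,1).

∂_2: C_2 → C_1 acts by ∂[p,q,r] = [q,r] − [p,r] + [p,q]. For instance
  ∂[1,2,3] = [2,3] − [1,3] + [1,2].
This gives a 3×1 integer matrix of rank 1; reducing to Smith normal form yields diagonal entries (1).

Computing H_k = (kernel of ∂_k) / (image of ∂_{k+1}):

  H_0: rank C_0 − rank ∂_1 = 3 − 2 = 1, and the invariant factors of ∂_1 are all 1, so H_0 = Z.
  H_1: rank ker ∂_1 − rank ∂_2 = (3 − 2) − 1 = 0, and the invariant factors of ∂_2 are all 1, so H_1 = 0.
  H_2: rank ker ∂_2 − rank ∂_3 = (1 − 1) − 0 = 0, and there is no ∂_3, so H_2 = 0.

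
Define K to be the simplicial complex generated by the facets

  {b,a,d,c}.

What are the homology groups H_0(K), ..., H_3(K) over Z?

K has 4 vertices, 6 edges, 4 triangles, 1 3-simplex.
rank ∂_0 = 0, rank ∂_1 = 3 ⇒ b_0 = 4 − 0 − 3 = 1; all invariant factors of ∂_1 are 1 so no torsion. So H_0 ≅ Z.
rank ∂_1 = 3, rank ∂_2 = 3 ⇒ b_1 = 6 − 3 − 3 = 0; all invariant factors of ∂_2 are 1 so no torsion. So H_1 ≅ 0.
rank ∂_2 = 3, rank ∂_3 = 1 ⇒ b_2 = 4 − 3 − 1 = 0; all invariant factors of ∂_3 are 1 so no torsion. So H_2 ≅ 0.
rank ∂_3 = 1, rank ∂_4 = 0 ⇒ b_3 = 1 − 1 − 0 = 0. So H_3 ≅ 0.

H_0 = Z,  H_1 = 0,  H_2 = 0,  H_3 = 0.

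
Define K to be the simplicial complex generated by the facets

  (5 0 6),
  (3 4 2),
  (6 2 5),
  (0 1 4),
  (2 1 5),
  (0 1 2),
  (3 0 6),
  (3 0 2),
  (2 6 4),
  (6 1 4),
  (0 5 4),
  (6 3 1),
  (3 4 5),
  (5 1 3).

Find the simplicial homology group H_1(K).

H_1 ≅ Z^2.

Fix the vertex order 0 < 1 < 2 < 3 < 4 < 5 < 6 and write every simplex with vertices in increasing order. Then dim K = 2 and the simplices of K are:

  0-simplices (7): [0], [1], [2], [3], [4], [5], [6]
  1-simplices (21): [0,1], [0,2], [0,3], [0,4], [0,5], [0,6], [1,2], [1,3], [1,4], [1,5], [1,6], [2,3], [2,4], [2,5], [2,6], [3,4], [3,5], [3,6], [4,5], [4,6], [5,6]
  2-simplices (14): [0,1,2], [0,1,4], [0,2,3], [0,3,6], [0,4,5], [0,5,6], [1,2,5], [1,3,5], [1,3,6], [1,4,6], [2,3,4], [2,4,6], [2,5,6], [3,4,5]

giving chain groups C_0 ≅ Z^7, C_1 ≅ Z^21, C_2 ≅ Z^14.

∂_1: C_1 → C_0 is given by ∂[p,q] = [q] − [p].
The 7×21 boundary matrix has rank 6 and Smith normal form diag(1,1,1,1,1,1).

Boundary ∂_2: C_2 → C_1 maps a triangle to the signed sum of its edges. For instance
  ∂[3,4,5] = [4,5] − [3,5] + [3,4],
  ∂[0,4,5] = [4,5] − [0,5] + [0,4].
The resulting 21×14 matrix has rank 13, and its Smith normal form has invariant factors (1,1,1,1,1,1,1,1,1,1,1,1,1).

Computing H_k = (kernel of ∂_k) / (image of ∂_{k+1}):

  H_1: rank ker ∂_1 − rank ∂_2 = (21 − 6) − 13 = 2, and the invariant factors of ∂_2 are all 1, so H_1 ≅ Z^2.

(K is a triangulation of the torus T^2.)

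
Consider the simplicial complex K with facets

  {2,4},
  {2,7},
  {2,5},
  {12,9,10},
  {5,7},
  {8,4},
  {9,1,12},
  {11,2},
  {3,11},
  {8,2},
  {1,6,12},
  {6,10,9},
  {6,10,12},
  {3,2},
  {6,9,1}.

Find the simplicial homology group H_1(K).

H_1 = Z^3.

Order the vertices as 1 < 2 < 3 < 4 < 5 < 6 < 7 < 8 < 9 < 10 < 11 < 12. Listing each simplex with vertices in this order, K has dimension 2 with simplices:

  0-simplices (12): [1], [2], [3], [4], [5], [6], [7], [8], [9], [10], [11], [12]
  1-simplices (18): [1,6], [1,9], [1,12], [2,3], [2,4], [2,5], [2,7], [2,8], [2,11], [3,11], [4,8], [5,7], [6,9], [6,10], [6,12], [9,10], [9,12], [10,12]
  2-simplices (6): [1,6,9], [1,6,12], [1,9,12], [6,9,10], [6,10,12], [9,10,12]

giving chain groups C_0 ≅ Z^12, C_1 ≅ Z^18, C_2 ≅ Z^6.

Boundary ∂_1: C_1 → C_0 is given by ∂[p,q] = [q] − [p]. For instance
  ∂[2,11] = [11] − [2].
As a 12×18 matrix over Z this has rank 10, with invariant factors (1,1,1,1,1,1,1,1,1,1).

Boundary ∂_2: C_2 → C_1 sends each 2-simplex [p,q,r] to [q,r] − [p,r] + [p,q]. For instance
  ∂[6,10,12] = [10,12] − [6,12] + [6,10],
  ∂[1,9,12] = [9,12] − [1,12] + [1,9].
The 18×6 boundary matrix has rank 5 and Smith normal form diag(1,1,1,1,1).

From H_k ≅ ker(∂_k) / im(∂_{k+1}) we obtain:

  H_1: rank ker ∂_1 − rank ∂_2 = (18 − 10) − 5 = 3, and the invariant factors of ∂_2 are all 1, so H_1 = Z^3.

(K is a triangulation of the disjoint union of a wedge of 3 circles and the 2-sphere S^2.)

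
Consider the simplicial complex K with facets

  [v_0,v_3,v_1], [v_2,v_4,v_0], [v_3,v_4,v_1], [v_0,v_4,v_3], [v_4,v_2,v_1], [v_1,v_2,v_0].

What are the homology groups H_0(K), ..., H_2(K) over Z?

H_0 ≅ Z,  H_1 = 0,  H_2 ≅ Z.

We work with the vertex ordering v_0 < v_1 < v_2 < v_3 < v_4. The simplices of K, each written with vertices in increasing order, are:

  0-simplices (5): [v_0], [v_1], [v_2], [v_3], [v_4]
  1-simplices (9): [v_0,v_1], [v_0,v_2], [v_0,v_3], [v_0,v_4], [v_1,v_2], [v_1,v_3], [v_1,v_4], [v_2,v_4], [v_3,v_4]
  2-simplices (6): [v_0,v_1,v_2], [v_0,v_1,v_3], [v_0,v_2,v_4], [v_0,v_3,v_4], [v_1,v_2,v_4], [v_1,v_3,v_4]

Hence C_0 ≅ Z^5, C_1 ≅ Z^9, C_2 ≅ Z^6.

Boundary ∂_1: C_1 → C_0 maps an edge to its endpoints' difference, ∂[p,q] = q − p. For instance
  ∂[v_3,v_4] = [v_4] − [v_3].
As a 5×9 matrix over Z this has rank 4, with invariant factors (1,1,1,1).

∂_2: C_2 → C_1 sends each 2-simplex [p,q,r] to [q,r] − [p,r] + [p,q]. For instance
  ∂[v_0,v_2,v_4] = [v_2,v_4] − [v_0,v_4] + [v_0,v_2],
  ∂[v_0,v_1,v_2] = [v_1,v_2] − [v_0,v_2] + [v_0,v_1].
The resulting 9×6 matrix has rank 5, and its Smith normal form has invariant factors (1,1,1,1,1).

Reading off H_k = ker ∂_k / im ∂_{k+1}:

  H_0: rank C_0 − rank ∂_1 = 5 − 4 = 1, and the invariant factors of ∂_1 are all 1, so H_0 ≅ Z.
  H_1: rank ker ∂_1 − rank ∂_2 = (9 − 4) − 5 = 0, and the invariant factors of ∂_2 are all 1, so H_1 ≅ 0.
  H_2: rank ker ∂_2 − rank ∂_3 = (6 − 5) − 0 = 1, and there is no ∂_3, so H_2 ≅ Z.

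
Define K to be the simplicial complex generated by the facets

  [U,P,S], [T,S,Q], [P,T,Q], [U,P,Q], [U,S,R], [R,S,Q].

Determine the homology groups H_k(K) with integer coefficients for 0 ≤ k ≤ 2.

H_0 = Z,  H_1 = Z,  H_2 = 0.

We work with the vertex ordering P < Q < R < S < T < U. The simplices of K, each written with vertices in increasing order, are:

  0-simplices (6): P, Q, R, S, T, U
  1-simplices (12): PQ, PS, PT, PU, QR, QS, QT, QU, RS, RU, ST, SU
  2-simplices (6): PQT, PQU, PSU, QRS, QST, RSU

giving chain groups C_0 ≅ Z^6, C_1 ≅ Z^12, C_2 ≅ Z^6.

The boundary map ∂_1: C_1 → C_0 sends each edge [p,q] (with p < q) to q − p. For instance
  ∂QS = S − Q.
The resulting 6×12 matrix has rank 5, and its Smith normal form has invariant factors (1,1,1,1,1).

The boundary map ∂_2: C_2 → C_1 acts by ∂[p,q,r] = [q,r] − [p,r] + [p,q]. For instance
  ∂PQU = QU − PU + PQ,
  ∂PSU = SU − PU + PS.
As a 12×6 matrix over Z this has rank 6, with invariant factors (1,1,1,1,1,1).

Computing H_k = (kernel of ∂_k) / (image of ∂_{k+1}):

  H_0: rank C_0 − rank ∂_1 = 6 − 5 = 1, and the invariant factors of ∂_1 are all 1, so H_0 = Z.
  H_1: rank ker ∂_1 − rank ∂_2 = (12 − 5) − 6 = 1, and the invariant factors of ∂_2 are all 1, so H_1 = Z.
  H_2: rank ker ∂_2 − rank ∂_3 = (6 − 6) − 0 = 0, and there is no ∂_3, so H_2 = 0.

As a check, the Euler characteristic is 6 − 12 + 6 = 0, which agrees with 1 − 1 + 0 = 0.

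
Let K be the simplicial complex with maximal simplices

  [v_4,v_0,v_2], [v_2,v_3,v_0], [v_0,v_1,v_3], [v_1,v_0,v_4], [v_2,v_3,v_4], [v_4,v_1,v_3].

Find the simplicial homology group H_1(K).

H_1 = 0.

Fix the vertex order v_0 < v_1 < v_2 < v_3 < v_4 and write every simplex with vertices in increasing order. Then dim K = 2 and the simplices of K are:

  0-simplices (5): [v_0], [v_1], [v_2], [v_3], [v_4]
  1-simplices (9): [v_0,v_1], [v_0,v_2], [v_0,v_3], [v_0,v_4], [v_1,v_3], [v_1,v_4], [v_2,v_3], [v_2,v_4], [v_3,v_4]
  2-simplices (6): [v_0,v_1,v_3], [v_0,v_1,v_4], [v_0,v_2,v_3], [v_0,v_2,v_4], [v_1,v_3,v_4], [v_2,v_3,v_4]

so the chain groups are C_0 ≅ Z^5, C_1 ≅ Z^9, C_2 ≅ Z^6.

∂_1: C_1 → C_0 sends each edge [p,q] (with p < q) to q − p.
This gives a 5×9 integer matrix of rank 4; reducing to Smith normal form yields diagonal entries (1,1,1,1).

∂_2: C_2 → C_1 sends each 2-simplex [p,q,r] to [q,r] − [p,r] + [p,q]. For instance
  ∂[v_2,v_3,v_4] = [v_3,v_4] − [v_2,v_4] + [v_2,v_3],
  ∂[v_0,v_1,v_3] = [v_1,v_3] − [v_0,v_3] + [v_0,v_1].
The resulting 9×6 matrix has rank 5, and its Smith normal form has invariant factors (1,1,1,1,1).

Reading off H_k = ker ∂_k / im ∂_{k+1}:

  H_1: rank ker ∂_1 − rank ∂_2 = (9 − 4) − 5 = 0, and the invariant factors of ∂_2 are all 1, so H_1 = 0.

(K is a triangulation of the 2-sphere S^2.)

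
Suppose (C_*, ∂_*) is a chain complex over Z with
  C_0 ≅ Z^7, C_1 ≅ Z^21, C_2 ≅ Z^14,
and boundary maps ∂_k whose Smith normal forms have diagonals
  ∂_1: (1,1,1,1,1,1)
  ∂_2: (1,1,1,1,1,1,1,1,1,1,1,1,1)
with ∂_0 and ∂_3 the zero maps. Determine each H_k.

H_0 = Z,  H_1 = Z^2,  H_2 = Z.

H_0: b_0 = 7 − 0 − 6 = 1; torsion from ∂_1 factors > 1: none. So H_0 = Z.
H_1: b_1 = 21 − 6 − 13 = 2; torsion from ∂_2 factors > 1: none. So H_1 = Z^2.
H_2: b_2 = 14 − 13 − 0 = 1; torsion from ∂_3 factors > 1: none. So H_2 = Z.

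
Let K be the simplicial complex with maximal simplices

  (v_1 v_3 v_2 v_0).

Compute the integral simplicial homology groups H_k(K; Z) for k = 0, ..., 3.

H_0 = Z,  H_1 = 0,  H_2 = 0,  H_3 = 0.

Order the vertices as v_0 < v_1 < v_2 < v_3. Listing each simplex with vertices in this order, K has dimension 3 with simplices:

  0-simplices (4): [v_0], [v_1], [v_2], [v_3]
  1-simplices (6): [v_0,v_1], [v_0,v_2], [v_0,v_3], [v_1,v_2], [v_1,v_3], [v_2,v_3]
  2-simplices (4): [v_0,v_1,v_2], [v_0,v_1,v_3], [v_0,v_2,v_3], [v_1,v_2,v_3]
  3-simplices (1): [v_0,v_1,v_2,v_3]

so the chain groups are C_0 ≅ Z^4, C_1 ≅ Z^6, C_2 ≅ Z^4, C_3 ≅ Z^1.

The boundary map ∂_1: C_1 → C_0 sends each edge [p,q] (with p < q) to q − p. For instance
  ∂[v_0,v_3] = [v_3] − [v_0].
The resulting 4×6 matrix has rank 3, and its Smith normal form has invariant factors (1,1,1).

∂_2: C_2 → C_1 sends each 2-simplex [p,q,r] to [q,r] − [p,r] + [p,q]. For instance
  ∂[v_1,v_2,v_3] = [v_2,v_3] − [v_1,v_3] + [v_1,v_2],
  ∂[v_0,v_1,v_2] = [v_1,v_2] − [v_0,v_2] + [v_0,v_1].
The 6×4 boundary matrix has rank 3 and Smith normal form diag(1,1,1).

∂_3: C_3 → C_2 sends each 3-simplex σ to the alternating sum Σ_i (−1)^i (σ with its i-th vertex removed). For instance
  ∂[v_0,v_1,v_2,v_3] = [v_1,v_2,v_3] − [v_0,v_2,v_3] + [v_0,v_1,v_3] − [v_0,v_1,v_2].
As a 4×1 matrix over Z this has rank 1, with invariant factors (1).

Reading off H_k = ker ∂_k / im ∂_{k+1}:

  H_0: rank C_0 − rank ∂_1 = 4 − 3 = 1, and the invariant factors of ∂_1 are all 1, so H_0 = Z.
  H_1: rank ker ∂_1 − rank ∂_2 = (6 − 3) − 3 = 0, and the invariant factors of ∂_2 are all 1, so H_1 = 0.
  H_2: rank ker ∂_2 − rank ∂_3 = (4 − 3) − 1 = 0, and the invariant factors of ∂_3 are all 1, so H_2 = 0.
  H_3: rank ker ∂_3 − rank ∂_4 = (1 − 1) − 0 = 0, and there is no ∂_4, so H_3 = 0.

As a check, the Euler characteristic is 4 − 6 + 4 − 1 = 1, which agrees with 1 − 0 + 0 − 0 = 1.
(K is a triangulation of the 3-simplex.)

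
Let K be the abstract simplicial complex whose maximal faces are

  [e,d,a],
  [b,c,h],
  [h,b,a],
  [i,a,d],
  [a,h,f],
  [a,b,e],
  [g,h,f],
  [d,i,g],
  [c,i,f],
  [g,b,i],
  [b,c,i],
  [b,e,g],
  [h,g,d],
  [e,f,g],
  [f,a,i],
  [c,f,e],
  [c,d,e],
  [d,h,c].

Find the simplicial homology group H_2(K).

H_2 ≅ Z.

K has 9 vertices, 27 edges, 18 triangles.
rank ∂_2 = 17, rank ∂_3 = 0 ⇒ b_2 = 18 − 17 − 0 = 1. So H_2 = Z.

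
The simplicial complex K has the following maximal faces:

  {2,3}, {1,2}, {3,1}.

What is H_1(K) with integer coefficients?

Fix the vertex order 1 < 2 < 3 and write every simplex with vertices in increasing order. Then dim K = 1 and the simplices of K are:

  0-simplices (3): [1], [2], [3]
  1-simplices (3): [1,2], [1,3], [2,3]

giving chain groups C_0 ≅ Z^3, C_1 ≅ Z^3.

∂_1: C_1 → C_0 sends each edge [p,q] (with p < q) to q − p. For instance
  ∂[1,3] = [3] − [1].
The resulting 3×3 matrix has rank 2, and its Smith normal form has invariant factors (1,1).

Reading off H_k = ker ∂_k / im ∂_{k+1}:

  H_1: rank ker ∂_1 − rank ∂_2 = (3 − 2) − 0 = 1, and there is no ∂_2, so H_1 = Z.

H_1 ≅ Z.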